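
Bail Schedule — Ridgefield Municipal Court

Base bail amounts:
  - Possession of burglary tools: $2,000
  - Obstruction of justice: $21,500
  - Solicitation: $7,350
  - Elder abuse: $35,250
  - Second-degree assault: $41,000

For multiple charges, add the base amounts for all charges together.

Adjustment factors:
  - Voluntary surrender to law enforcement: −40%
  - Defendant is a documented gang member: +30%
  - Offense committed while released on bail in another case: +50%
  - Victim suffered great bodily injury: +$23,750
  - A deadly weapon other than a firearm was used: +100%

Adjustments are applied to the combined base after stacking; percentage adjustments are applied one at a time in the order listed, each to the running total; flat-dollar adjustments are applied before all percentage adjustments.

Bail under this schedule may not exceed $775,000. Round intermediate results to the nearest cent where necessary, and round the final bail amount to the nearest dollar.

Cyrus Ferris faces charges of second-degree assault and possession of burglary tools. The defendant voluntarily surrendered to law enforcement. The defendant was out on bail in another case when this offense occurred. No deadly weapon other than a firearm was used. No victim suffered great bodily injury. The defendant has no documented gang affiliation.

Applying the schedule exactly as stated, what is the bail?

$38,700

Base amounts from the schedule: second-degree assault $41,000; possession of burglary tools $2,000.
Stacking rule: sum of all bases. $41,000 + $2,000 = $43,000.
Voluntary surrender to law enforcement (−40%): $43,000 × 0.6 = $25,800.
Offense committed while released on bail in another case (+50%): $25,800 × 1.5 = $38,700.
$38,700 is within the $775,000 maximum.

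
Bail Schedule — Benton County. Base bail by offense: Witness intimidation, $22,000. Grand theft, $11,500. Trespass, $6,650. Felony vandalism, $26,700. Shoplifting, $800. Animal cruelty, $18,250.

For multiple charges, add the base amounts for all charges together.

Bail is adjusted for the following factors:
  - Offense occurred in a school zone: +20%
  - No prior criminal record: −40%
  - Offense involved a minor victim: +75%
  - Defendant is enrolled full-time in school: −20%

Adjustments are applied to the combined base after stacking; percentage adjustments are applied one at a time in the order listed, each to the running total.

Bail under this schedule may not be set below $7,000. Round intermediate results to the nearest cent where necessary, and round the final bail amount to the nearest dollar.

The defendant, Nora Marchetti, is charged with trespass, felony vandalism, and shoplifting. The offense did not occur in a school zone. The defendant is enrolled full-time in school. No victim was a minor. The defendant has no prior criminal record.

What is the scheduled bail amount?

$16,392

Base amounts from the schedule: trespass $6,650; felony vandalism $26,700; shoplifting $800.
Stacking rule: sum of all bases. $6,650 + $26,700 + $800 = $34,150.
No prior criminal record (−40%): $34,150 × 0.6 = $20,490.
Defendant is enrolled full-time in school (−20%): $20,490 × 0.8 = $16,392.
$16,392 is at or above the $7,000 minimum.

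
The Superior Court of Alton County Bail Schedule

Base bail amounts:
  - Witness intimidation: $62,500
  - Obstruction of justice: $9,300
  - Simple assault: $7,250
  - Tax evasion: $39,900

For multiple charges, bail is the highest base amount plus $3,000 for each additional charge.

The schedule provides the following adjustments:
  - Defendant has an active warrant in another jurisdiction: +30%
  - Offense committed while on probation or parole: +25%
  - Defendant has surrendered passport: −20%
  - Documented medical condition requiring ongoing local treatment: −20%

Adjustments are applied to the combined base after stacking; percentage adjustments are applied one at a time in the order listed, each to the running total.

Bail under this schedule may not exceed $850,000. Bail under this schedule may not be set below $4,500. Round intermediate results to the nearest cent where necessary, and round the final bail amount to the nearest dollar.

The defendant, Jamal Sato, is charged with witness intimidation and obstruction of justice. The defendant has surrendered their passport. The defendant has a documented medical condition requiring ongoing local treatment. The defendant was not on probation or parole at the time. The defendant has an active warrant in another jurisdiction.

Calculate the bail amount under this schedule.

$54,496

Base amounts from the schedule: witness intimidation $62,500; obstruction of justice $9,300.
Stacking rule: highest base plus $3,000 per additional charge. Highest is witness intimidation at $62,500; 1 additional charge → +$3,000. Combined base = $65,500.
Defendant has an active warrant in another jurisdiction (+30%): $65,500 × 1.3 = $85,150.
Defendant has surrendered passport (−20%): $85,150 × 0.8 = $68,120.
Documented medical condition requiring ongoing local treatment (−20%): $68,120 × 0.8 = $54,496.
$54,496 is within the $850,000 maximum.
$54,496 is at or above the $4,500 minimum.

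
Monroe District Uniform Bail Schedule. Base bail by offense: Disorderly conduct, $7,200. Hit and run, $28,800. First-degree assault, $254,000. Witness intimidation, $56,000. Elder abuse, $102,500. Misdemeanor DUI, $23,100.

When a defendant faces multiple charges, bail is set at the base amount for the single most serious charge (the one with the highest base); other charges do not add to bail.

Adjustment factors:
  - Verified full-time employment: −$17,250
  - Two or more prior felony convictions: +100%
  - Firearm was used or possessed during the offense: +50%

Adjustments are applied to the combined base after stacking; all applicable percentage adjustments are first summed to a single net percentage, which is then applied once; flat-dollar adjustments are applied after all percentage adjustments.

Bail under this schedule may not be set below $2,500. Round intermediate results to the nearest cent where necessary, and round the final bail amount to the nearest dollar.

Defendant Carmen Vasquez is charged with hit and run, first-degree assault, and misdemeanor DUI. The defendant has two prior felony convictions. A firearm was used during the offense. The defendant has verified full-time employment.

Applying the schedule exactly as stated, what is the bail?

Base amounts from the schedule: hit and run $28,800; first-degree assault $254,000; misdemeanor DUI $23,100.
Stacking rule: use the highest base only. Highest is first-degree assault at $254,000. Combined base = $254,000.
Net percentage adjustment: +100% +50% = +150%. $254,000 × 2.5 = $635,000.
Verified full-time employment (−$17,250 flat): $635,000 − $17,250 = $617,750.
$617,750 is at or above the $2,500 minimum.

$617,750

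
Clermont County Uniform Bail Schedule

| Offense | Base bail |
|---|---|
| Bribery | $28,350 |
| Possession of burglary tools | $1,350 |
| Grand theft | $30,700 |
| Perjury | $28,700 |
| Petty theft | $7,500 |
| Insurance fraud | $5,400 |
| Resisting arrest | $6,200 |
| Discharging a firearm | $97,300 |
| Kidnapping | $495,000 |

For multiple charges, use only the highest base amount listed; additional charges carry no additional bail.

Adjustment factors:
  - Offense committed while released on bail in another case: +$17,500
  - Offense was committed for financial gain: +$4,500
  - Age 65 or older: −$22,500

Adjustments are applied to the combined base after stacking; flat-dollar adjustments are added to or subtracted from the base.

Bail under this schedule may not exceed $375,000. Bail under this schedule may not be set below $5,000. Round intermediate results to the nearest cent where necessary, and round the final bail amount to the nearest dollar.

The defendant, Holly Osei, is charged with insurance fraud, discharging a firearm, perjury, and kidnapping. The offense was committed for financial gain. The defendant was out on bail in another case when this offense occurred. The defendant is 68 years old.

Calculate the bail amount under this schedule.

Base amounts from the schedule: insurance fraud $5,400; discharging a firearm $97,300; perjury $28,700; kidnapping $495,000.
Stacking rule: use the highest base only. Highest is kidnapping at $495,000. Combined base = $495,000.
Offense committed while released on bail in another case (+$17,500 flat): $495,000 + $17,500 = $512,500.
Offense was committed for financial gain (+$4,500 flat): $512,500 + $4,500 = $517,000.
Age 65 or older (−$22,500 flat): $517,000 − $22,500 = $494,500.
Result $494,500 exceeds the maximum of $375,000; bail is capped at $375,000.
$375,000 is at or above the $5,000 minimum.

$375,000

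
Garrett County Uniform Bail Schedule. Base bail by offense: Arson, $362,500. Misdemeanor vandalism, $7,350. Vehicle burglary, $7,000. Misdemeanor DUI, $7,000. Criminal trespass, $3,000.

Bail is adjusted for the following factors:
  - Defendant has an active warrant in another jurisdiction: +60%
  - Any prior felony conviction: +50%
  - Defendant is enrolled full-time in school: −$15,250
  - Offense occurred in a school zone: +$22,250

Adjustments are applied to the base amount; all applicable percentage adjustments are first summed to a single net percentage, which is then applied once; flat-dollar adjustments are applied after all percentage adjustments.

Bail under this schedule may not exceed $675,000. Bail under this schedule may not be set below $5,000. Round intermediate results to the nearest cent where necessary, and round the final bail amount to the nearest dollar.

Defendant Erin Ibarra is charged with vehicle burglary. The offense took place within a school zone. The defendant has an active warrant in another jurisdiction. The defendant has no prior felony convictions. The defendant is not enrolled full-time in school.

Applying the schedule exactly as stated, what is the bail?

$33,450

Base amounts from the schedule: vehicle burglary $7,000.
Single charge. Combined base = $7,000.
Defendant has an active warrant in another jurisdiction (+60%): $7,000 × 1.6 = $11,200.
Offense occurred in a school zone (+$22,250 flat): $11,200 + $22,250 = $33,450.
$33,450 is within the $675,000 maximum.
$33,450 is at or above the $5,000 minimum.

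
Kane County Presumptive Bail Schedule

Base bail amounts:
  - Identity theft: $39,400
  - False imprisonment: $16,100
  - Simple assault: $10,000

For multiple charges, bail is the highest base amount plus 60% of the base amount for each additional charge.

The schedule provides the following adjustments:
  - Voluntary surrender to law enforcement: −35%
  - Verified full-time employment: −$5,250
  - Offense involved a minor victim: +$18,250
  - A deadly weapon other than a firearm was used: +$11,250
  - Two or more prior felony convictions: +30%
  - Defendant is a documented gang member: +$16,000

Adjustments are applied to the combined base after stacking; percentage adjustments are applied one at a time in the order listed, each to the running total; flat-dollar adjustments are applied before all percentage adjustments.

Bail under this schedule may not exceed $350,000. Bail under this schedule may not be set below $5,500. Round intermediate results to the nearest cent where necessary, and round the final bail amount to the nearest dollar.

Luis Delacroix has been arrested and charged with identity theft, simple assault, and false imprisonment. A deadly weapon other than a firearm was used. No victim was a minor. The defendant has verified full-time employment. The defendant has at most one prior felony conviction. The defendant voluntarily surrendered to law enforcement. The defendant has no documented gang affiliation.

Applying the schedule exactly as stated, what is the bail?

Base amounts from the schedule: identity theft $39,400; simple assault $10,000; false imprisonment $16,100.
Stacking rule: highest base plus 60% of each additional charge. Highest is identity theft at $39,400. Additional: $10,000 × 60% = $6,000; $16,100 × 60% = $9,660. Combined base = $39,400 + $15,660 = $55,060.
Verified full-time employment (−$5,250 flat): $55,060 − $5,250 = $49,810.
A deadly weapon other than a firearm was used (+$11,250 flat): $49,810 + $11,250 = $61,060.
Voluntary surrender to law enforcement (−35%): $61,060 × 0.65 = $39,689.
$39,689 is within the $350,000 maximum.
$39,689 is at or above the $5,500 minimum.

$39,689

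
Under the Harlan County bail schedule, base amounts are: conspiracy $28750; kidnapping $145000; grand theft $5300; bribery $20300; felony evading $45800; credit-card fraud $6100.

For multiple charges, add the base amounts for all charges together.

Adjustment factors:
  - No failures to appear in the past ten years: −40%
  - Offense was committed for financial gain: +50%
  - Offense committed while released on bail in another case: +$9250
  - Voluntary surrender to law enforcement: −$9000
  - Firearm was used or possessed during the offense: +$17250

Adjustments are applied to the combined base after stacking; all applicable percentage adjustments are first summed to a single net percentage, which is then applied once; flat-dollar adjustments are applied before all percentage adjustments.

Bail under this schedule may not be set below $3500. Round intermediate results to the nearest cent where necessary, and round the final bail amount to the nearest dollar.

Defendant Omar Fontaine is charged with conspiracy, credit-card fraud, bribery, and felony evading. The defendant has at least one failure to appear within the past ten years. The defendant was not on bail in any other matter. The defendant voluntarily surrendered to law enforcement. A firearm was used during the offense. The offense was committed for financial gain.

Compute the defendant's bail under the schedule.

$163800

Base amounts from the schedule: conspiracy $28750; credit-card fraud $6100; bribery $20300; felony evading $45800.
Stacking rule: sum of all bases. $28750 + $6100 + $20300 + $45800 = $100950.
Voluntary surrender to law enforcement (−$9000 flat): $100950 − $9000 = $91950.
Firearm was used or possessed during the offense (+$17250 flat): $91950 + $17250 = $109200.
Offense was committed for financial gain (+50%): $109200 × 1.5 = $163800.
$163800 is at or above the $3500 minimum.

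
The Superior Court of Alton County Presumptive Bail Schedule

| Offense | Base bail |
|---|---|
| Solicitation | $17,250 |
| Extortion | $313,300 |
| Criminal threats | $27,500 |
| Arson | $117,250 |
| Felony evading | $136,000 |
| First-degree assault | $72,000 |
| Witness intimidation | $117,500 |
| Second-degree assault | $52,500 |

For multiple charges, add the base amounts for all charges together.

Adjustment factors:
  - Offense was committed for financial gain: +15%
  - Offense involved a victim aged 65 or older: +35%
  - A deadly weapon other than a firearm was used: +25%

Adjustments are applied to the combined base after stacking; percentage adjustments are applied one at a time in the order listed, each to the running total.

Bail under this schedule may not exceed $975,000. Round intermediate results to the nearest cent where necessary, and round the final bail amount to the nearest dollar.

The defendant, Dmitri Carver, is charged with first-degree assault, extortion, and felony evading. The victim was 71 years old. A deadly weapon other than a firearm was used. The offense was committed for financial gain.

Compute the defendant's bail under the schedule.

Base amounts from the schedule: first-degree assault $72,000; extortion $313,300; felony evading $136,000.
Stacking rule: sum of all bases. $72,000 + $313,300 + $136,000 = $521,300.
Offense was committed for financial gain (+15%): $521,300 × 1.15 = $599,495.
Offense involved a victim aged 65 or older (+35%): $599,495 × 1.35 = $809,318.25.
A deadly weapon other than a firearm was used (+25%): $809,318.25 × 1.25 = $1,011,647.81.
Result $1,011,647.81 exceeds the maximum of $975,000; bail is capped at $975,000.

$975,000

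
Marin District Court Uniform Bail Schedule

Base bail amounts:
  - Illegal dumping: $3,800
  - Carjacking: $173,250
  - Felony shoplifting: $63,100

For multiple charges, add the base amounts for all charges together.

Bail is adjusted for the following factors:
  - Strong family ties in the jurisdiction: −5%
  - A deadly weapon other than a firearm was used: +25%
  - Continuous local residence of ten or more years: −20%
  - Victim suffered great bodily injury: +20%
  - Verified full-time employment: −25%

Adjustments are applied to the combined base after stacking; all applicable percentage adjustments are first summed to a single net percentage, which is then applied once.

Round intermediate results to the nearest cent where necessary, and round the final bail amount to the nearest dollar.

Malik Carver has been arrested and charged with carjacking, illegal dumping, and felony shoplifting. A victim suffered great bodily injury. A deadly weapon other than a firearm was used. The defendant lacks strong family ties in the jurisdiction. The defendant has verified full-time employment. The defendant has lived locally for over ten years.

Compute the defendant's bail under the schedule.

$240,150

Base amounts from the schedule: carjacking $173,250; illegal dumping $3,800; felony shoplifting $63,100.
Stacking rule: sum of all bases. $173,250 + $3,800 + $63,100 = $240,150.
Net percentage adjustment: +25% −20% +20% −25% = +0%. $240,150 × 1 = $240,150.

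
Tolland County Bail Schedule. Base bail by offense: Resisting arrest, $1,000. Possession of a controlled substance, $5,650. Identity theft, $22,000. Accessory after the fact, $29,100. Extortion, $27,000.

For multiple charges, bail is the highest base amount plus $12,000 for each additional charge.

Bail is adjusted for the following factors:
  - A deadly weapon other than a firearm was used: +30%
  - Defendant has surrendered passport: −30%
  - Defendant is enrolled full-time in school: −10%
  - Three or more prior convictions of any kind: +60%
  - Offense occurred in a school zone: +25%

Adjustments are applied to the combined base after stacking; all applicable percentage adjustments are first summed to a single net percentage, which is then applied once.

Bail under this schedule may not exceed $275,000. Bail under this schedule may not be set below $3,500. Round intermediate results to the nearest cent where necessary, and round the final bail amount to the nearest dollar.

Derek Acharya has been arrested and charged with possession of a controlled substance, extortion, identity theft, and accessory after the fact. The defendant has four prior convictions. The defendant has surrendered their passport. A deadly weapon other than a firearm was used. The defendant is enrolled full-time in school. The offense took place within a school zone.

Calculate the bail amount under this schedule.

Base amounts from the schedule: possession of a controlled substance $5,650; extortion $27,000; identity theft $22,000; accessory after the fact $29,100.
Stacking rule: highest base plus $12,000 per additional charge. Highest is accessory after the fact at $29,100; 3 additional charges → +$36,000. Combined base = $65,100.
Net percentage adjustment: +30% −30% −10% +60% +25% = +75%. $65,100 × 1.75 = $113,925.
$113,925 is within the $275,000 maximum.
$113,925 is at or above the $3,500 minimum.

$113,925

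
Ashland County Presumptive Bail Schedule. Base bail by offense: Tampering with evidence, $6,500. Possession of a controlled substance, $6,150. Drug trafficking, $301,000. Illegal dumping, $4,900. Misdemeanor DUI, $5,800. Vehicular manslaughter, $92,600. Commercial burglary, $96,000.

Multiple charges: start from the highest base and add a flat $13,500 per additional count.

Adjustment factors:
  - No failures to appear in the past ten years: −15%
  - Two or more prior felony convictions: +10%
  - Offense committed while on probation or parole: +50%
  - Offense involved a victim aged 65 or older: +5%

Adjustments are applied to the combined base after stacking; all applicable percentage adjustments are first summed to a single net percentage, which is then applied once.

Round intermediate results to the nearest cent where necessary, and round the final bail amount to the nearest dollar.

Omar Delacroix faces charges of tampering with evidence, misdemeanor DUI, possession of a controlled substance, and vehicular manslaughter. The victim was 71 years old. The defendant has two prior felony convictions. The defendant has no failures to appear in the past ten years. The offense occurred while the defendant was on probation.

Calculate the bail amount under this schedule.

Base amounts from the schedule: tampering with evidence $6,500; misdemeanor DUI $5,800; possession of a controlled substance $6,150; vehicular manslaughter $92,600.
Stacking rule: highest base plus $13,500 per additional charge. Highest is vehicular manslaughter at $92,600; 3 additional charges → +$40,500. Combined base = $133,100.
Net percentage adjustment: −15% +10% +50% +5% = +50%. $133,100 × 1.5 = $199,650.

$199,650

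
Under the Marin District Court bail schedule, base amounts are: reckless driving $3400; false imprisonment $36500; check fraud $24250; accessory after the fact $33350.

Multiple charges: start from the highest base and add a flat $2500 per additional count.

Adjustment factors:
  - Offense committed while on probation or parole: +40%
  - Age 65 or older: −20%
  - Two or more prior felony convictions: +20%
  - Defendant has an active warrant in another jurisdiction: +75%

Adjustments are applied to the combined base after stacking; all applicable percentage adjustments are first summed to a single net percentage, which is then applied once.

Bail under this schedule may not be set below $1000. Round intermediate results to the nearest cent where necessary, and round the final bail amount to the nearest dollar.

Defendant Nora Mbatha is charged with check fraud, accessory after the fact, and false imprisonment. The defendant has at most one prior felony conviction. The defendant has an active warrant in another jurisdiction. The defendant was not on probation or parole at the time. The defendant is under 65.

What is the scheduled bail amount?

$72625

Base amounts from the schedule: check fraud $24250; accessory after the fact $33350; false imprisonment $36500.
Stacking rule: highest base plus $2500 per additional charge. Highest is false imprisonment at $36500; 2 additional charges → +$5000. Combined base = $41500.
Defendant has an active warrant in another jurisdiction (+75%): $41500 × 1.75 = $72625.
$72625 is at or above the $1000 minimum.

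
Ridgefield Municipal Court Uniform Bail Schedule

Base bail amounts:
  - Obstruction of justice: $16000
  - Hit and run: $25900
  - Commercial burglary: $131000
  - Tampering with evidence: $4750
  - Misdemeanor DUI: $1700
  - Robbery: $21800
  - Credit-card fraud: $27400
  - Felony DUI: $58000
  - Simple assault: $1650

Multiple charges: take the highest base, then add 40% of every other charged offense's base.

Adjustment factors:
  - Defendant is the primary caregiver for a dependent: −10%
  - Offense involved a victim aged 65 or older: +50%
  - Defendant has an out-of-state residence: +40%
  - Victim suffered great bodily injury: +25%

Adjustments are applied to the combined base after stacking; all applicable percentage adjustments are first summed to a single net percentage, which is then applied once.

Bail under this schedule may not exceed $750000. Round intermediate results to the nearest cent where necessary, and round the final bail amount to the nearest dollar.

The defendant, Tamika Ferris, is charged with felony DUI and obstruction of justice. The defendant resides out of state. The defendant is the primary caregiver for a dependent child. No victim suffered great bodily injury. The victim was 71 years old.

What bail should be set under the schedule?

Base amounts from the schedule: felony DUI $58000; obstruction of justice $16000.
Stacking rule: highest base plus 40% of each additional charge. Highest is felony DUI at $58000. Additional: $16000 × 40% = $6400. Combined base = $58000 + $6400 = $64400.
Net percentage adjustment: −10% +50% +40% = +80%. $64400 × 1.8 = $115920.
$115920 is within the $750000 maximum.

$115920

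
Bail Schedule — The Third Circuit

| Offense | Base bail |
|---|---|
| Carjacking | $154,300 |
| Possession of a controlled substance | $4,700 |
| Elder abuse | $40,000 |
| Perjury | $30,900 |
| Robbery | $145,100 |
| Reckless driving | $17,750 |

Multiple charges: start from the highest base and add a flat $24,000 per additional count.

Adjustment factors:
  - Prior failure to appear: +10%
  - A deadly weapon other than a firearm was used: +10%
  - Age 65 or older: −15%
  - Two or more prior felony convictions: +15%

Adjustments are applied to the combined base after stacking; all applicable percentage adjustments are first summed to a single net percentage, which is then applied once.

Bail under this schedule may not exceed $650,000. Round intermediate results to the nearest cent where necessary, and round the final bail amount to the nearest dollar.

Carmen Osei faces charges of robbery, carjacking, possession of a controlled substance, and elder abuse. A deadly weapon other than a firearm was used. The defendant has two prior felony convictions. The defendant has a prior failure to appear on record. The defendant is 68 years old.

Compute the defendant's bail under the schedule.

$271,560

Base amounts from the schedule: robbery $145,100; carjacking $154,300; possession of a controlled substance $4,700; elder abuse $40,000.
Stacking rule: highest base plus $24,000 per additional charge. Highest is carjacking at $154,300; 3 additional charges → +$72,000. Combined base = $226,300.
Net percentage adjustment: +10% +10% −15% +15% = +20%. $226,300 × 1.2 = $271,560.
$271,560 is within the $650,000 maximum.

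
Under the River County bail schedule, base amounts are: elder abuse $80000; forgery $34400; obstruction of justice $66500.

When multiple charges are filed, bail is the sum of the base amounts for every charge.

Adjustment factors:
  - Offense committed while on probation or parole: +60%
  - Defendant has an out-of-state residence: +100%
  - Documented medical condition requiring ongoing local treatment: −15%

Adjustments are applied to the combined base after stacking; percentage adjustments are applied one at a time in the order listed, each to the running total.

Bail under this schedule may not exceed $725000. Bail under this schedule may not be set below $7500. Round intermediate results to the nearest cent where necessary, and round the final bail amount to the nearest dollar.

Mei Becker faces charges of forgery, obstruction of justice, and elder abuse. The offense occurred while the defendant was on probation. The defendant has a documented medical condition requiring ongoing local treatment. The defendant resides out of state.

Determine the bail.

$492048

Base amounts from the schedule: forgery $34400; obstruction of justice $66500; elder abuse $80000.
Stacking rule: sum of all bases. $34400 + $66500 + $80000 = $180900.
Offense committed while on probation or parole (+60%): $180900 × 1.6 = $289440.
Defendant has an out-of-state residence (+100%): $289440 × 2 = $578880.
Documented medical condition requiring ongoing local treatment (−15%): $578880 × 0.85 = $492048.
$492048 is within the $725000 maximum.
$492048 is at or above the $7500 minimum.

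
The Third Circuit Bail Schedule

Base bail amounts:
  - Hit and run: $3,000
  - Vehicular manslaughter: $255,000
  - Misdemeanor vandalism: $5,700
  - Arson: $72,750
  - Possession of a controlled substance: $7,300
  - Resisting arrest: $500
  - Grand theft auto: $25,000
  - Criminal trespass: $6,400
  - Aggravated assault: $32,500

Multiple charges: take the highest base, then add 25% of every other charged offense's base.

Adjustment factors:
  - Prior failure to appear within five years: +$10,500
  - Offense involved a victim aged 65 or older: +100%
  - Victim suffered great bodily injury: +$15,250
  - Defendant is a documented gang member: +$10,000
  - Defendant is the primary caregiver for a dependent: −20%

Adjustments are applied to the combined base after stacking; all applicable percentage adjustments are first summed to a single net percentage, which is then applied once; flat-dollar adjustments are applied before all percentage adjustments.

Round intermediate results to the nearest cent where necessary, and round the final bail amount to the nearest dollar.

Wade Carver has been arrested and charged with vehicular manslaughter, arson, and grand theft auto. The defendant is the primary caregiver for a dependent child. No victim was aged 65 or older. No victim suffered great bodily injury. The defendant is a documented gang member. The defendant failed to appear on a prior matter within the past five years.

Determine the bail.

Base amounts from the schedule: vehicular manslaughter $255,000; arson $72,750; grand theft auto $25,000.
Stacking rule: highest base plus 25% of each additional charge. Highest is vehicular manslaughter at $255,000. Additional: $72,750 × 25% = $18,187.50; $25,000 × 25% = $6,250. Combined base = $255,000 + $24,437.50 = $279,437.50.
Prior failure to appear within five years (+$10,500 flat): $279,437.50 + $10,500 = $289,937.50.
Defendant is a documented gang member (+$10,000 flat): $289,937.50 + $10,000 = $299,937.50.
Defendant is the primary caregiver for a dependent (−20%): $299,937.50 × 0.8 = $239,950.

$239,950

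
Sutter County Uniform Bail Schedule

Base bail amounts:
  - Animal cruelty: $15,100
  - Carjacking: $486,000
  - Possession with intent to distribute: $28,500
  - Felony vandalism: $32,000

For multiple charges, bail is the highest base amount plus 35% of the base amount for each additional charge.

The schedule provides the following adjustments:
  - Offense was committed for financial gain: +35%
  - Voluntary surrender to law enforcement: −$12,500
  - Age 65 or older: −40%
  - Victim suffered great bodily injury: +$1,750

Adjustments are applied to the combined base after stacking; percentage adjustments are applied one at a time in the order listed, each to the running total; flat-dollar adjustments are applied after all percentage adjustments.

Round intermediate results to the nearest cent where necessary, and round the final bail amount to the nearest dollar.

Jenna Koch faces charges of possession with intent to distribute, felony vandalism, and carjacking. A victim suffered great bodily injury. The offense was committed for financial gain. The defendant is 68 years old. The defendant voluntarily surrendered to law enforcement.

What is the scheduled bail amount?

$400,062

Base amounts from the schedule: possession with intent to distribute $28,500; felony vandalism $32,000; carjacking $486,000.
Stacking rule: highest base plus 35% of each additional charge. Highest is carjacking at $486,000. Additional: $28,500 × 35% = $9,975; $32,000 × 35% = $11,200. Combined base = $486,000 + $21,175 = $507,175.
Offense was committed for financial gain (+35%): $507,175 × 1.35 = $684,686.25.
Age 65 or older (−40%): $684,686.25 × 0.6 = $410,811.75.
Voluntary surrender to law enforcement (−$12,500 flat): $410,811.75 − $12,500 = $398,311.75.
Victim suffered great bodily injury (+$1,750 flat): $398,311.75 + $1,750 = $400,061.75.
Rounded to the nearest dollar: $400,062.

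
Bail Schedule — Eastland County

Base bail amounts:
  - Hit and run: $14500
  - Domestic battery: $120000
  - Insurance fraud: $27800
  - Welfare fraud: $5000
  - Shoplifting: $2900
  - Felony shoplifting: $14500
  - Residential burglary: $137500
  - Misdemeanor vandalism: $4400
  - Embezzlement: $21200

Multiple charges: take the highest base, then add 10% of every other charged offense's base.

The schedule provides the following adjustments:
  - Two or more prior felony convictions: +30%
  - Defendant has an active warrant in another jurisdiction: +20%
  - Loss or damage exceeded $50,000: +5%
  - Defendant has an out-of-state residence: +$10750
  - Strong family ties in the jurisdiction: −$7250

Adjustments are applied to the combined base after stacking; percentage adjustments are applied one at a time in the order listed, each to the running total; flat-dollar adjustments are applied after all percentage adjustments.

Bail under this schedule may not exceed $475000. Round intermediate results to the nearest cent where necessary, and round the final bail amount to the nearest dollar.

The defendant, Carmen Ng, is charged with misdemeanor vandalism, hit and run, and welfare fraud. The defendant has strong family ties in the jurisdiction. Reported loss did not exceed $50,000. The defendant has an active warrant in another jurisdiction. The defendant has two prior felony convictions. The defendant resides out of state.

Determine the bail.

Base amounts from the schedule: misdemeanor vandalism $4400; hit and run $14500; welfare fraud $5000.
Stacking rule: highest base plus 10% of each additional charge. Highest is hit and run at $14500. Additional: $4400 × 10% = $440; $5000 × 10% = $500. Combined base = $14500 + $940 = $15440.
Two or more prior felony convictions (+30%): $15440 × 1.3 = $20072.
Defendant has an active warrant in another jurisdiction (+20%): $20072 × 1.2 = $24086.40.
Defendant has an out-of-state residence (+$10750 flat): $24086.40 + $10750 = $34836.40.
Strong family ties in the jurisdiction (−$7250 flat): $34836.40 − $7250 = $27586.40.
$27586.40 is within the $475000 maximum.
Rounded to the nearest dollar: $27586.

$27586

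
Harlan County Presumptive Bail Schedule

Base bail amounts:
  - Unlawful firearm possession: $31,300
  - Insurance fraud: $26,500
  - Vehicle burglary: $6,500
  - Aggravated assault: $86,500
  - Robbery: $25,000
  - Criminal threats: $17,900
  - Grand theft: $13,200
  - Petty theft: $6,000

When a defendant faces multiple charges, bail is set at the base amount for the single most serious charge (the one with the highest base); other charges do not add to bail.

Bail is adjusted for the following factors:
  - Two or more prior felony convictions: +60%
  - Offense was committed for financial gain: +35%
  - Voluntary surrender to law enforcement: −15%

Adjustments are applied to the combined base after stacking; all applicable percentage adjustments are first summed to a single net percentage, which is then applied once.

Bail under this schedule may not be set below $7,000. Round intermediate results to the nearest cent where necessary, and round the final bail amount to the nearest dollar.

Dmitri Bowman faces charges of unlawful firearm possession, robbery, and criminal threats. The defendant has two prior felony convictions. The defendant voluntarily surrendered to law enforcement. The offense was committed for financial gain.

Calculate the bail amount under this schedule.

$56,340

Base amounts from the schedule: unlawful firearm possession $31,300; robbery $25,000; criminal threats $17,900.
Stacking rule: use the highest base only. Highest is unlawful firearm possession at $31,300. Combined base = $31,300.
Net percentage adjustment: +60% +35% −15% = +80%. $31,300 × 1.8 = $56,340.
$56,340 is at or above the $7,000 minimum.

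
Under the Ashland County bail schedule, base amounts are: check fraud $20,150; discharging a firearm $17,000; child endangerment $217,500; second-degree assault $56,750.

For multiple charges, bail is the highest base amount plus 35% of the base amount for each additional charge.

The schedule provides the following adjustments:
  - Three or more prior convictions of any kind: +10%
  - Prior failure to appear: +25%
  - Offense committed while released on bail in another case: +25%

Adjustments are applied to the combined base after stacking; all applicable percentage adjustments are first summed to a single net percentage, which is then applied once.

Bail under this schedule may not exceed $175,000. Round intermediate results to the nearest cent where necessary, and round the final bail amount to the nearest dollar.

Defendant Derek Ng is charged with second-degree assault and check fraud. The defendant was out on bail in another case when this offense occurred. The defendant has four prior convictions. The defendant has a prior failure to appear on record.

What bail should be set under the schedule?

$102,084

Base amounts from the schedule: second-degree assault $56,750; check fraud $20,150.
Stacking rule: highest base plus 35% of each additional charge. Highest is second-degree assault at $56,750. Additional: $20,150 × 35% = $7,052.50. Combined base = $56,750 + $7,052.50 = $63,802.50.
Net percentage adjustment: +10% +25% +25% = +60%. $63,802.50 × 1.6 = $102,084.
$102,084 is within the $175,000 maximum.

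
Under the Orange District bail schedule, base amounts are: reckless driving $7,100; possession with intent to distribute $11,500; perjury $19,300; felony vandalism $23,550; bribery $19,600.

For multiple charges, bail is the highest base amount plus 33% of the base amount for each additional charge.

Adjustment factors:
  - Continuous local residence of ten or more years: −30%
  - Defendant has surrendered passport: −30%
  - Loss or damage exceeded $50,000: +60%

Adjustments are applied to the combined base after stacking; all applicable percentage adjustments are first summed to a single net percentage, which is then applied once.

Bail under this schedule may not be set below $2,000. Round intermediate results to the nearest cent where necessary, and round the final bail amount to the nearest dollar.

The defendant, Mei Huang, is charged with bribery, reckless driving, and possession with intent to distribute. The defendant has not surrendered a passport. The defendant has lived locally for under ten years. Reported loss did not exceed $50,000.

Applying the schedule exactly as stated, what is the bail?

Base amounts from the schedule: bribery $19,600; reckless driving $7,100; possession with intent to distribute $11,500.
Stacking rule: highest base plus 33% of each additional charge. Highest is bribery at $19,600. Additional: $7,100 × 33% = $2,343; $11,500 × 33% = $3,795. Combined base = $19,600 + $6,138 = $25,738.
No adjustment factors apply to this defendant.
$25,738 is at or above the $2,000 minimum.

$25,738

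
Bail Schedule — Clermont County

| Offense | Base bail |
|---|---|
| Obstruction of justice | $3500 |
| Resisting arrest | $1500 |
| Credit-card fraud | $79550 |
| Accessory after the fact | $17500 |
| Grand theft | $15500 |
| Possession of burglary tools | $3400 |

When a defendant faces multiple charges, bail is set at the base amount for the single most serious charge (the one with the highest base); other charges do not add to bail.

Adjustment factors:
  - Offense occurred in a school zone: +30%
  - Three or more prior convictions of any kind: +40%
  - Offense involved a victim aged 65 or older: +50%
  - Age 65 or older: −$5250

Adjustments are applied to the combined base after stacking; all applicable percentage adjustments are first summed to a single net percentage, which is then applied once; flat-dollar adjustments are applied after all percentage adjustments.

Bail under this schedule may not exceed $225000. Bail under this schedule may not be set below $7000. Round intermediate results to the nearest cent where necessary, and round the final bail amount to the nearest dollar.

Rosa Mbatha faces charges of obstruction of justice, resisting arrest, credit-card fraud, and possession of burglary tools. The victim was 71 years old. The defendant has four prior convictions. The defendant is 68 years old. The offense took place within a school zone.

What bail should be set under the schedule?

Base amounts from the schedule: obstruction of justice $3500; resisting arrest $1500; credit-card fraud $79550; possession of burglary tools $3400.
Stacking rule: use the highest base only. Highest is credit-card fraud at $79550. Combined base = $79550.
Net percentage adjustment: +30% +40% +50% = +120%. $79550 × 2.2 = $175010.
Age 65 or older (−$5250 flat): $175010 − $5250 = $169760.
$169760 is within the $225000 maximum.
$169760 is at or above the $7000 minimum.

$169760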